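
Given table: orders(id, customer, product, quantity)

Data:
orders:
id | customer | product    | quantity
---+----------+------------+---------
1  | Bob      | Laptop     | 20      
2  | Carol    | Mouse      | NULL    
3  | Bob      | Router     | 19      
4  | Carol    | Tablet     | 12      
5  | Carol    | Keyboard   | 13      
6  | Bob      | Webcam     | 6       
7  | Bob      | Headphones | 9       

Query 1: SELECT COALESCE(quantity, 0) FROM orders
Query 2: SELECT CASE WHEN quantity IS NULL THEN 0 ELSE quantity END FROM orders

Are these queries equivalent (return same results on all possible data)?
Yes, equivalent

Both queries return: [(0,), (6,), (9,), (12,), (13,), (19,), (20,)]

Reason: COALESCE vs CASE for NULL handling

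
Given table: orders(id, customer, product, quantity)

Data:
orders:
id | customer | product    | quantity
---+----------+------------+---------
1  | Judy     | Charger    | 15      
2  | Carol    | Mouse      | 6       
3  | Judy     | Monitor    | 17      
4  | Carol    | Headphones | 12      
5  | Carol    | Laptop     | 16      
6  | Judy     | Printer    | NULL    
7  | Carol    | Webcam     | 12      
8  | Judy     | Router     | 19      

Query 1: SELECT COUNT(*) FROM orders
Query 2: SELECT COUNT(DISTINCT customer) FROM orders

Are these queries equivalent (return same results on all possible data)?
No, not equivalent

Query 1 returns: [(8,)]
Query 2 returns: [(2,)]

Reason: COUNT(*) counts rows, COUNT(DISTINCT customer) counts unique customers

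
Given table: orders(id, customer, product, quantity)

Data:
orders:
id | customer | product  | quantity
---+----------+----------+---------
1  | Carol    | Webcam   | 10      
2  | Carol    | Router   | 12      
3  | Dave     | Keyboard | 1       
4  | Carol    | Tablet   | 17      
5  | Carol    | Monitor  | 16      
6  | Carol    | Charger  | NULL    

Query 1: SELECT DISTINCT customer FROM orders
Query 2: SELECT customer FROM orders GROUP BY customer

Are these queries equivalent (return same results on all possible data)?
Yes, equivalent

Both queries return: [('Carol',), ('Dave',)]

Reason: Both get unique customers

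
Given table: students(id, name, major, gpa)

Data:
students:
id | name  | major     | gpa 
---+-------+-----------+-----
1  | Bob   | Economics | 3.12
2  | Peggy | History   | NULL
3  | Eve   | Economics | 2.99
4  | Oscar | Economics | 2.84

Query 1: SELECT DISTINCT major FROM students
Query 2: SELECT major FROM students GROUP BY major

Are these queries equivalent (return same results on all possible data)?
Yes, equivalent

Both queries return: [('Economics',), ('History',)]

Reason: Both get unique majors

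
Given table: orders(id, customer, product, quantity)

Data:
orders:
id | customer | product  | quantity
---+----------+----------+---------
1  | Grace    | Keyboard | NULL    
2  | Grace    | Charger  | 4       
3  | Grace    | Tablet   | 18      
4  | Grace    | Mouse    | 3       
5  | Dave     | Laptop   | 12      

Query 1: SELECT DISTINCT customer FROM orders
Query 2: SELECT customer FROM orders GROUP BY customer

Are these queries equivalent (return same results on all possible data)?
Yes, equivalent

Both queries return: [('Dave',), ('Grace',)]

Reason: Both get unique customers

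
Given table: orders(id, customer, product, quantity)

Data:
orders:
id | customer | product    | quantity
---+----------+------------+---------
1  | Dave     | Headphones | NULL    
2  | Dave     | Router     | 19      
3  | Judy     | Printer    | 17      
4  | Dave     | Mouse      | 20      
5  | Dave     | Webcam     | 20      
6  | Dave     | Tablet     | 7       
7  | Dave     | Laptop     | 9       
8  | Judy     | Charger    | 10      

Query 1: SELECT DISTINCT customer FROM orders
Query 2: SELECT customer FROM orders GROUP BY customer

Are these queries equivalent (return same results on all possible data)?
Yes, equivalent

Both queries return: [('Dave',), ('Judy',)]

Reason: Both get unique customers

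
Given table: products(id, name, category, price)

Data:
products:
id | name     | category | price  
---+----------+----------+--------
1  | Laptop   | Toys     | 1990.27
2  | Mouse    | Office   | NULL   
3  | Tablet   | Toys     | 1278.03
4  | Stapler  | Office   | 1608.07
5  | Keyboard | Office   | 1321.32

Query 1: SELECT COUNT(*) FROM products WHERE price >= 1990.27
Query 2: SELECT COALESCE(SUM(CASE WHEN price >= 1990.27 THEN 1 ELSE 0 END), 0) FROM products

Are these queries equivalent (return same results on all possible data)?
Yes, equivalent

Both queries return: [(1,)]

Reason: COUNT with WHERE vs conditional SUM (COALESCE handles empty-table NULL)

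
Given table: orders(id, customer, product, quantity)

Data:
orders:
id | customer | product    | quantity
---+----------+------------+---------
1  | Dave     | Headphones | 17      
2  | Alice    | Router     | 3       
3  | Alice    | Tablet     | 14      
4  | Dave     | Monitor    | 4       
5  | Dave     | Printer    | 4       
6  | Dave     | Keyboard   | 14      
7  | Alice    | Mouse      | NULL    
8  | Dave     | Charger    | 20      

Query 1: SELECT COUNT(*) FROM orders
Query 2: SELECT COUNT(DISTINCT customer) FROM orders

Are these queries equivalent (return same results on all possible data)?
No, not equivalent

Query 1 returns: [(8,)]
Query 2 returns: [(2,)]

Reason: COUNT(*) counts rows, COUNT(DISTINCT customer) counts unique customers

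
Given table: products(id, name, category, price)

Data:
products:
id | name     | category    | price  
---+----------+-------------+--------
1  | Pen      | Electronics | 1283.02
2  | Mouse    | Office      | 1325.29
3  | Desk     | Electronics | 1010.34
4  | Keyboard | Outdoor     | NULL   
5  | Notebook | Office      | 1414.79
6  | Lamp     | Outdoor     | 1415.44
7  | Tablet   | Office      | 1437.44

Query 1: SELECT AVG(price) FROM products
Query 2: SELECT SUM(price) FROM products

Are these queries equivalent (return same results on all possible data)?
No, not equivalent

Query 1 returns: [(1314.3866666666665,)]
Query 2 returns: [(7886.32,)]

Reason: AVG vs SUM give different aggregate values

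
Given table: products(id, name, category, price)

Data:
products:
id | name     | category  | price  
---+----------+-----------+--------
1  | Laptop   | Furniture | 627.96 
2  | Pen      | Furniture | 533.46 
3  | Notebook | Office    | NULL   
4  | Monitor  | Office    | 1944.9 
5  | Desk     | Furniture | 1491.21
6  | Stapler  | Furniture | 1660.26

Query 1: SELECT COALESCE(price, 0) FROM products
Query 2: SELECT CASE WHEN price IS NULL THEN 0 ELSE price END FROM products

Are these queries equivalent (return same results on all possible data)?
Yes, equivalent

Both queries return: [(0,), (533.46,), (627.96,), (1491.21,), (1660.26,), (1944.9,)]

Reason: COALESCE vs CASE for NULL handling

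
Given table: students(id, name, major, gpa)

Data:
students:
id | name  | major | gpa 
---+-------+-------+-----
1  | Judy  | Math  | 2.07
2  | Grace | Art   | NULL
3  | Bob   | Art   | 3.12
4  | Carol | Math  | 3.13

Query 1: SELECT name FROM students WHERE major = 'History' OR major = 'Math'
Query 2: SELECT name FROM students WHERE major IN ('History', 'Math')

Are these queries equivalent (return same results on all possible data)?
Yes, equivalent

Both queries return: [('Carol',), ('Judy',)]

Reason: OR vs IN are equivalent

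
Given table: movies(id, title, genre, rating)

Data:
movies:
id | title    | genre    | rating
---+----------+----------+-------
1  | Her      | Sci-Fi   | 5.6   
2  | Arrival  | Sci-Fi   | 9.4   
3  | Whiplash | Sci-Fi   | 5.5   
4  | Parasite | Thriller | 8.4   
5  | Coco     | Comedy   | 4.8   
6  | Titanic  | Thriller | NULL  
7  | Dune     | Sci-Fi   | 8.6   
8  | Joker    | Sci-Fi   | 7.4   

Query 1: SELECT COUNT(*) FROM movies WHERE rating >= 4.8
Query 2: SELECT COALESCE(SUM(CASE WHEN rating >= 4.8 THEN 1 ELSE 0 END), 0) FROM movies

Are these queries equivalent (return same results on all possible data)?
Yes, equivalent

Both queries return: [(7,)]

Reason: COUNT with WHERE vs conditional SUM (COALESCE handles empty-table NULL)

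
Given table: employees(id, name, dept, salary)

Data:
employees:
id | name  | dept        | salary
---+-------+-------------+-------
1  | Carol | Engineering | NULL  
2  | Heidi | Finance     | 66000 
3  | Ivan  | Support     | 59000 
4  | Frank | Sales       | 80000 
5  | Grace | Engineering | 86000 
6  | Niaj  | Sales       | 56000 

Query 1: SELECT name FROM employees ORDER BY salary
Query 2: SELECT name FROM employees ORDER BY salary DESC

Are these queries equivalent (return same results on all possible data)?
No, not equivalent

Query 1 returns: [('Carol',), ('Niaj',), ('Ivan',), ('Heidi',), ('Frank',), ('Grace',)]
Query 2 returns: [('Grace',), ('Frank',), ('Heidi',), ('Ivan',), ('Niaj',), ('Carol',)]

Reason: ASC vs DESC gives opposite ordering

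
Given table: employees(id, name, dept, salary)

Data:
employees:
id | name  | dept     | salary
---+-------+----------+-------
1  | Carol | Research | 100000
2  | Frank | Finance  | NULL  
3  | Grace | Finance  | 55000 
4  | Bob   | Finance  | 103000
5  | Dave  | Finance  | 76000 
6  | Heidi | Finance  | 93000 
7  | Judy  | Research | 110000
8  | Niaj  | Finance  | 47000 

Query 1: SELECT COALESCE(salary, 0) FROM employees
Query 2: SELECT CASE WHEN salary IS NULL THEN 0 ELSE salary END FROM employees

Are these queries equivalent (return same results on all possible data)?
Yes, equivalent

Both queries return: [(0,), (47000,), (55000,), (76000,), (93000,), (100000,), (103000,), (110000,)]

Reason: COALESCE vs CASE for NULL handling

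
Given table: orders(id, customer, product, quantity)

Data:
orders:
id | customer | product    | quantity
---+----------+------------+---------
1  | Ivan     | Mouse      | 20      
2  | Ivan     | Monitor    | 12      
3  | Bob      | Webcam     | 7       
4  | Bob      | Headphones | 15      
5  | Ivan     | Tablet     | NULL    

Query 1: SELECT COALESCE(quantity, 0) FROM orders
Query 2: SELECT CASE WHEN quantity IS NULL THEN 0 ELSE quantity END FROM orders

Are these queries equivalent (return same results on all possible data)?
Yes, equivalent

Both queries return: [(0,), (7,), (12,), (15,), (20,)]

Reason: COALESCE vs CASE for NULL handling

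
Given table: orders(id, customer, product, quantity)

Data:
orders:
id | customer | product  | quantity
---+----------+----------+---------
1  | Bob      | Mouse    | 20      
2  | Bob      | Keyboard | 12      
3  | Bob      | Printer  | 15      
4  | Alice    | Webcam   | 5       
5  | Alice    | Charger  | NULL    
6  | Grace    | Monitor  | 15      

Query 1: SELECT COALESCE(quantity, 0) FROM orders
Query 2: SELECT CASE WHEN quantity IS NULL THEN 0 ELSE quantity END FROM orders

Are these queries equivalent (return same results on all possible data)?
Yes, equivalent

Both queries return: [(0,), (5,), (12,), (15,), (15,), (20,)]

Reason: COALESCE vs CASE for NULL handling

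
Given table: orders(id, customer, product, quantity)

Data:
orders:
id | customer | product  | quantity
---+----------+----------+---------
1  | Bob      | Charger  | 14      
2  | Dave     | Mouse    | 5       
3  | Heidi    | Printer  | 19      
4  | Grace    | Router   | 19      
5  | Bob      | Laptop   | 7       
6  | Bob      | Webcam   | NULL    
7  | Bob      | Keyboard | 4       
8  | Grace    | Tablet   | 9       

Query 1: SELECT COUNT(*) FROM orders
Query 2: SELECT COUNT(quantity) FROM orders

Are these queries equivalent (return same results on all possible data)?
No, not equivalent

Query 1 returns: [(8,)]
Query 2 returns: [(7,)]

Reason: COUNT(*) includes NULLs, COUNT(column) excludes them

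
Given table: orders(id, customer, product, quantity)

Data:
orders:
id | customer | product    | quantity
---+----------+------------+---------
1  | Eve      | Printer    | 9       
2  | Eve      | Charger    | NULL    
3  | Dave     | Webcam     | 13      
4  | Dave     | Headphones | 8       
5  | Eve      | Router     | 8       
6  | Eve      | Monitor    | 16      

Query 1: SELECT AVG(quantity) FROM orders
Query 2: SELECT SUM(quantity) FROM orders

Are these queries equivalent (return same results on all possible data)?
No, not equivalent

Query 1 returns: [(10.8,)]
Query 2 returns: [(54,)]

Reason: AVG vs SUM give different aggregate values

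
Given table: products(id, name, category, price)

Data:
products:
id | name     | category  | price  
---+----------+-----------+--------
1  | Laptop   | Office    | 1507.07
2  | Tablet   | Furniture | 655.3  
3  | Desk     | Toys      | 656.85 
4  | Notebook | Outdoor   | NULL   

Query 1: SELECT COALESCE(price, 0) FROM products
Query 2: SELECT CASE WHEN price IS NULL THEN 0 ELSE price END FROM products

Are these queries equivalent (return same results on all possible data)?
Yes, equivalent

Both queries return: [(0,), (655.3,), (656.85,), (1507.07,)]

Reason: COALESCE vs CASE for NULL handling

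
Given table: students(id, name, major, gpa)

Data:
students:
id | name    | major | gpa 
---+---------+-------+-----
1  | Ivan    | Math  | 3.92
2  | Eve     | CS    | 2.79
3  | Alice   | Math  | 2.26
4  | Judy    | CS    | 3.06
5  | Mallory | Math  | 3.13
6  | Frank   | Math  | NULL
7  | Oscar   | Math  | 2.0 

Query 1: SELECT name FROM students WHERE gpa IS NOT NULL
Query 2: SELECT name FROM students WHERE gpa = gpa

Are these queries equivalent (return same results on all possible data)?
Yes, equivalent

Both queries return: [('Alice',), ('Eve',), ('Ivan',), ('Judy',), ('Mallory',), ('Oscar',)]

Reason: IS NOT NULL vs self-equality (both exclude NULLs)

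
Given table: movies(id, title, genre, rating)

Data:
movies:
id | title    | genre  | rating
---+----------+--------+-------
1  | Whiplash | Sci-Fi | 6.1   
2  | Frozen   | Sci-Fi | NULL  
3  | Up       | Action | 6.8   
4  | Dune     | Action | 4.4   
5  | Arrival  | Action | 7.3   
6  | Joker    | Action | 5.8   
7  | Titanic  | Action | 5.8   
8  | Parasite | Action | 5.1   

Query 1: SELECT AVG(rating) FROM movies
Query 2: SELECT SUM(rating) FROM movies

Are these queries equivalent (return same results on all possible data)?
No, not equivalent

Query 1 returns: [(5.8999999999999995,)]
Query 2 returns: [(41.3,)]

Reason: AVG vs SUM give different aggregate values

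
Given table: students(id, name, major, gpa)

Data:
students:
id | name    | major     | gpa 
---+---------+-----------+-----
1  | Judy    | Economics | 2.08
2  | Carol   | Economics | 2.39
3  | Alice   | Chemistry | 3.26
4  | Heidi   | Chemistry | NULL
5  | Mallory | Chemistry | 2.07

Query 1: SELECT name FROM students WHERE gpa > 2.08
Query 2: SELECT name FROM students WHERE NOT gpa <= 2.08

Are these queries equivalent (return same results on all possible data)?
Yes, equivalent

Both queries return: [('Alice',), ('Carol',)]

Reason: Both filter gpa > 2.08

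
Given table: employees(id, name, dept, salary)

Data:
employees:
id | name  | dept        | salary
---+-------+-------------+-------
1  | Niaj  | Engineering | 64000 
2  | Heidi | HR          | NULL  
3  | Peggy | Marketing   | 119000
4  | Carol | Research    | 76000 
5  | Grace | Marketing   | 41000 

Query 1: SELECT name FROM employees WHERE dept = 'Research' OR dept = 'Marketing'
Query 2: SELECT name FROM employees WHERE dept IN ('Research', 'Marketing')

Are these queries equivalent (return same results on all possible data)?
Yes, equivalent

Both queries return: [('Carol',), ('Grace',), ('Peggy',)]

Reason: OR vs IN are equivalent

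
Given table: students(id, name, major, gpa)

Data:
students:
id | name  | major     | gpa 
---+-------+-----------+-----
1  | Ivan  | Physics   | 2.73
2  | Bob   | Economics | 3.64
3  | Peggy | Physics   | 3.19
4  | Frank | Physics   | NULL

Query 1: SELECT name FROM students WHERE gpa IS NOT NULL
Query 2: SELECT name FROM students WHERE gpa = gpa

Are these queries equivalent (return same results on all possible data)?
Yes, equivalent

Both queries return: [('Bob',), ('Ivan',), ('Peggy',)]

Reason: IS NOT NULL vs self-equality (both exclude NULLs)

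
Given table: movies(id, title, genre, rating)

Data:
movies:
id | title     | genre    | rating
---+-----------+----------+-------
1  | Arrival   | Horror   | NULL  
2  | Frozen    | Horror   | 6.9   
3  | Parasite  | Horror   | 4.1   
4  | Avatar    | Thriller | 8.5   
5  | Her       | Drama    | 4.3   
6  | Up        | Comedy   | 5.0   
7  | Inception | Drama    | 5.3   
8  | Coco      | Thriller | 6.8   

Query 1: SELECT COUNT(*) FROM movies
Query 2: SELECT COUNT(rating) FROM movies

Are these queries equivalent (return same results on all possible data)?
No, not equivalent

Query 1 returns: [(8,)]
Query 2 returns: [(7,)]

Reason: COUNT(*) includes NULLs, COUNT(column) excludes them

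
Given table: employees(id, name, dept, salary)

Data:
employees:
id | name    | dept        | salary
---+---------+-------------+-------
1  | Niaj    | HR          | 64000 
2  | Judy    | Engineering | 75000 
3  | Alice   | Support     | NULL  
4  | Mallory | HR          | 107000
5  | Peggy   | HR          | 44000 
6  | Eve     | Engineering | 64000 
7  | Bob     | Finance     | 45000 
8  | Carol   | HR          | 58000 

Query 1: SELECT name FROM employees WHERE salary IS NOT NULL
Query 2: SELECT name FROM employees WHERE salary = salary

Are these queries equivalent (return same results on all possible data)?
Yes, equivalent

Both queries return: [('Bob',), ('Carol',), ('Eve',), ('Judy',), ('Mallory',), ('Niaj',), ('Peggy',)]

Reason: IS NOT NULL vs self-equality (both exclude NULLs)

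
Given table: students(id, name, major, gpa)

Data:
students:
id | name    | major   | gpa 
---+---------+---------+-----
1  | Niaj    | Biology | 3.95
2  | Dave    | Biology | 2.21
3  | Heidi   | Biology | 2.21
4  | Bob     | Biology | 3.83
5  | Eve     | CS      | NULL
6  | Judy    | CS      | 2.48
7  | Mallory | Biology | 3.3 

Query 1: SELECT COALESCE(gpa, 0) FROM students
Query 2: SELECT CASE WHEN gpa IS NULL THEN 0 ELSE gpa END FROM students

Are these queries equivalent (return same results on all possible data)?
Yes, equivalent

Both queries return: [(0,), (2.21,), (2.21,), (2.48,), (3.3,), (3.83,), (3.95,)]

Reason: COALESCE vs CASE for NULL handling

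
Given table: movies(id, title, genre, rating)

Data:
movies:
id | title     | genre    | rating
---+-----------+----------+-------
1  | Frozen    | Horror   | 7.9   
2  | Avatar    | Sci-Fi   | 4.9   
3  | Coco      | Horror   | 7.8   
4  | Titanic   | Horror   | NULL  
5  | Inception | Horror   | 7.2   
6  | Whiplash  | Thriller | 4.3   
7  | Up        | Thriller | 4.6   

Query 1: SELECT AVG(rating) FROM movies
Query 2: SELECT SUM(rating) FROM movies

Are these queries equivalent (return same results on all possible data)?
No, not equivalent

Query 1 returns: [(6.116666666666667,)]
Query 2 returns: [(36.7,)]

Reason: AVG vs SUM give different aggregate values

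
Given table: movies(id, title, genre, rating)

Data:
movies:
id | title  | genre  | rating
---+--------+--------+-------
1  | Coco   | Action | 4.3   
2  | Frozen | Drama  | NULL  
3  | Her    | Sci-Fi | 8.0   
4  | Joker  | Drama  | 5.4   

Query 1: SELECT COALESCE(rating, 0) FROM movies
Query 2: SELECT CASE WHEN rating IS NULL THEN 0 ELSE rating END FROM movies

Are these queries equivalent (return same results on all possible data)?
Yes, equivalent

Both queries return: [(0,), (4.3,), (5.4,), (8.0,)]

Reason: COALESCE vs CASE for NULL handling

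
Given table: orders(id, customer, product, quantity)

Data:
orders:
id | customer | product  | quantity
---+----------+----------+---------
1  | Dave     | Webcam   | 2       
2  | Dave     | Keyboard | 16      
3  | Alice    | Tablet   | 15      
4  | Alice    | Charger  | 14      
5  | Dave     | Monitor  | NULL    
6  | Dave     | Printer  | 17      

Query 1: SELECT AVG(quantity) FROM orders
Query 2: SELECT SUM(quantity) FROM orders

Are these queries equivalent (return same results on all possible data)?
No, not equivalent

Query 1 returns: [(12.8,)]
Query 2 returns: [(64,)]

Reason: AVG vs SUM give different aggregate values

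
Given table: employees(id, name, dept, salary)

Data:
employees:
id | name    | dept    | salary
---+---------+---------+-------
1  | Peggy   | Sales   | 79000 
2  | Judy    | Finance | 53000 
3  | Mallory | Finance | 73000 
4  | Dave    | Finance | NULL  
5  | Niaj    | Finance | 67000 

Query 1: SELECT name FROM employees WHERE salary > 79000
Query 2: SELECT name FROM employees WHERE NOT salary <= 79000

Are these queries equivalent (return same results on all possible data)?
Yes, equivalent

Both queries return: []

Reason: Both filter salary > 79000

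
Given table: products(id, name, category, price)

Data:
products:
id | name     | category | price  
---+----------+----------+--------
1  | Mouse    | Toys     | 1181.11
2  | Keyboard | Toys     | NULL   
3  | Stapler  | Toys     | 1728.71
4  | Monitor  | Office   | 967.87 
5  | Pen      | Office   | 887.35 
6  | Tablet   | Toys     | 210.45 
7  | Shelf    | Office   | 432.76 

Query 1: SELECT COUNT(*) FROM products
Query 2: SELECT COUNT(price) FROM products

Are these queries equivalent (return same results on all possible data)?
No, not equivalent

Query 1 returns: [(7,)]
Query 2 returns: [(6,)]

Reason: COUNT(*) includes NULLs, COUNT(column) excludes them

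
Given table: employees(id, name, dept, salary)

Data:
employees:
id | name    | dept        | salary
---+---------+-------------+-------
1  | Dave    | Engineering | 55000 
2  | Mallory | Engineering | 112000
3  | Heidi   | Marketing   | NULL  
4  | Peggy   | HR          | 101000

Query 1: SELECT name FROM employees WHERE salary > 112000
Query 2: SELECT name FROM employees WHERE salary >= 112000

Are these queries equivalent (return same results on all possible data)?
No, not equivalent

Query 1 returns: []
Query 2 returns: [('Mallory',)]

Reason: > vs >= gives different results when salary = 112000 exists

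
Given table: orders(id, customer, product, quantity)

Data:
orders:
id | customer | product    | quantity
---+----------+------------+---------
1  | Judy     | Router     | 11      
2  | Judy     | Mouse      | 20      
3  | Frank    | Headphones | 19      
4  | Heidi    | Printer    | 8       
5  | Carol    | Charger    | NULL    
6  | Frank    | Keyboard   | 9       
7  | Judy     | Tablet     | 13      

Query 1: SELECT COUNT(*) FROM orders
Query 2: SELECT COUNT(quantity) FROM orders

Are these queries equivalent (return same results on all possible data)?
No, not equivalent

Query 1 returns: [(7,)]
Query 2 returns: [(6,)]

Reason: COUNT(*) includes NULLs, COUNT(column) excludes them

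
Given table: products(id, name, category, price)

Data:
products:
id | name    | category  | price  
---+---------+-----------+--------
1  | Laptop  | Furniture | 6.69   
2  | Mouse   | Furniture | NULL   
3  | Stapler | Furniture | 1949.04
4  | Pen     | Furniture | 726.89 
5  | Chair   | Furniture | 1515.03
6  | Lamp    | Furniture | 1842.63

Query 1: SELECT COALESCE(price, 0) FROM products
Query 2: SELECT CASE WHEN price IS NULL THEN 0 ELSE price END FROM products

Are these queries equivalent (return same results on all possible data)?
Yes, equivalent

Both queries return: [(0,), (6.69,), (726.89,), (1515.03,), (1842.63,), (1949.04,)]

Reason: COALESCE vs CASE for NULL handling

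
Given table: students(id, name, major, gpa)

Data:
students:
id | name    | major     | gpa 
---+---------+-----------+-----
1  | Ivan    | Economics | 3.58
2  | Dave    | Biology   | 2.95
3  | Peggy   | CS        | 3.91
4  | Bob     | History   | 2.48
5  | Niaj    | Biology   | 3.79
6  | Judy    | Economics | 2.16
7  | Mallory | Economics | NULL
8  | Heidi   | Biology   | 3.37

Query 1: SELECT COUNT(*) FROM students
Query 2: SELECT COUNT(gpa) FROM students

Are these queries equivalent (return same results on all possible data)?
No, not equivalent

Query 1 returns: [(8,)]
Query 2 returns: [(7,)]

Reason: COUNT(*) includes NULLs, COUNT(column) excludes them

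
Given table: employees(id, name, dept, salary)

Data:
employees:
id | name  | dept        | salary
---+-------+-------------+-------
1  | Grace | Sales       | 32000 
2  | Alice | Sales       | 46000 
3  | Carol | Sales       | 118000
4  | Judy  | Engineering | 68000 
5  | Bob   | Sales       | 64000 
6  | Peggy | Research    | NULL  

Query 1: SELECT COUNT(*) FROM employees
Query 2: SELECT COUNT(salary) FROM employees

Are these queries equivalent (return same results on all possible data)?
No, not equivalent

Query 1 returns: [(6,)]
Query 2 returns: [(5,)]

Reason: COUNT(*) includes NULLs, COUNT(column) excludes them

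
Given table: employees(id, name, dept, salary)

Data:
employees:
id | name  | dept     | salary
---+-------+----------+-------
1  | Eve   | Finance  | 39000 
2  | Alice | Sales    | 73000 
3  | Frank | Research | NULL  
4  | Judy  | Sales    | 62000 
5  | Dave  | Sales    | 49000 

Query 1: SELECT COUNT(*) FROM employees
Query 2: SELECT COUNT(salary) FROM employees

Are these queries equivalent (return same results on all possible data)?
No, not equivalent

Query 1 returns: [(5,)]
Query 2 returns: [(4,)]

Reason: COUNT(*) includes NULLs, COUNT(column) excludes them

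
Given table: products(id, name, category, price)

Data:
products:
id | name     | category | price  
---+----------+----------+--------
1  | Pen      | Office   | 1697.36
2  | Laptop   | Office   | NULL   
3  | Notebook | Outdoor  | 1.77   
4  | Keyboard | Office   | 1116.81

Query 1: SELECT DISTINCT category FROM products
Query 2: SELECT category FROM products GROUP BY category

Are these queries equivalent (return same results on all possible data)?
Yes, equivalent

Both queries return: [('Office',), ('Outdoor',)]

Reason: Both get unique categorys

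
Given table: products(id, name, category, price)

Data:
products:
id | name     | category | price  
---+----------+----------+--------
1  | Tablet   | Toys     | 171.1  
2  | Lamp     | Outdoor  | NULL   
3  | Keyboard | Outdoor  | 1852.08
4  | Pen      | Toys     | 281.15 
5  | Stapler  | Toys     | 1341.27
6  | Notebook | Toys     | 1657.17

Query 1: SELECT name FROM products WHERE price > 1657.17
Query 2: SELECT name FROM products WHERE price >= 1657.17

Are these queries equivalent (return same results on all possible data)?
No, not equivalent

Query 1 returns: [('Keyboard',)]
Query 2 returns: [('Keyboard',), ('Notebook',)]

Reason: > vs >= gives different results when price = 1657.17 exists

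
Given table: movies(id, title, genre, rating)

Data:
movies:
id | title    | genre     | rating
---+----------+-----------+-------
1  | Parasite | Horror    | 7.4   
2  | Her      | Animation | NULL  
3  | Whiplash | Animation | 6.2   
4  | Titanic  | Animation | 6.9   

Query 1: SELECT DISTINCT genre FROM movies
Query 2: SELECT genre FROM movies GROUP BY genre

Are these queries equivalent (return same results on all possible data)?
Yes, equivalent

Both queries return: [('Animation',), ('Horror',)]

Reason: Both get unique genres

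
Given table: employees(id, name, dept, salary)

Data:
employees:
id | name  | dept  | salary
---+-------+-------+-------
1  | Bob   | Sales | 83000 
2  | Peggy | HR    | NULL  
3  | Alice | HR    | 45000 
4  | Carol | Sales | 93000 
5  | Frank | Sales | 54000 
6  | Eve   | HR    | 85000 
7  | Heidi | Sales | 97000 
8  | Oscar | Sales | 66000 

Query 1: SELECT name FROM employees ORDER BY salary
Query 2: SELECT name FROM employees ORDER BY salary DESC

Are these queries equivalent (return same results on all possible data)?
No, not equivalent

Query 1 returns: [('Peggy',), ('Alice',), ('Frank',), ('Oscar',), ('Bob',), ('Eve',), ('Carol',), ('Heidi',)]
Query 2 returns: [('Heidi',), ('Carol',), ('Eve',), ('Bob',), ('Oscar',), ('Frank',), ('Alice',), ('Peggy',)]

Reason: ASC vs DESC gives opposite ordering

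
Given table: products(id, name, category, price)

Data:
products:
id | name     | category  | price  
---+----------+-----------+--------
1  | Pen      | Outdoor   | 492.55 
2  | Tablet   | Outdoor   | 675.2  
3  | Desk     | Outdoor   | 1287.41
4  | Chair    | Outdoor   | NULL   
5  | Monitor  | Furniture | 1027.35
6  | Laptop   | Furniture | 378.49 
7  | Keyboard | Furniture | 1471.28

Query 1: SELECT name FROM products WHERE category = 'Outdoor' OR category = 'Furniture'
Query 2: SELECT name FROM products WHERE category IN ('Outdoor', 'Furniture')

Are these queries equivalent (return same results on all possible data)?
Yes, equivalent

Both queries return: [('Chair',), ('Desk',), ('Keyboard',), ('Laptop',), ('Monitor',), ('Pen',), ('Tablet',)]

Reason: OR vs IN are equivalent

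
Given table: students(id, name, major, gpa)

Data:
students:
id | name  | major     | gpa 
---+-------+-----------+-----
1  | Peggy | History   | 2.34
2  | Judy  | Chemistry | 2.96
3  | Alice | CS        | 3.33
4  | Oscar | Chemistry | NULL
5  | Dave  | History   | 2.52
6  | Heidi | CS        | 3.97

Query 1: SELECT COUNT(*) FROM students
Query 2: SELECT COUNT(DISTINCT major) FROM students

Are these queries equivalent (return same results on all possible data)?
No, not equivalent

Query 1 returns: [(6,)]
Query 2 returns: [(3,)]

Reason: COUNT(*) counts rows, COUNT(DISTINCT major) counts unique majors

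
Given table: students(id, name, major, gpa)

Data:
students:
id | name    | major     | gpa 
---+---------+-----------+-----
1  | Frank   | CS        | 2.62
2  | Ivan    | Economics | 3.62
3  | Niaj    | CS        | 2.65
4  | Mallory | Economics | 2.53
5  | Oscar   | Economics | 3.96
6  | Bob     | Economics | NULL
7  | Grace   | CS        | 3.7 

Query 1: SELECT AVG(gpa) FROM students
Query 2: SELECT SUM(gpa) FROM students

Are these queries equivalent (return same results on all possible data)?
No, not equivalent

Query 1 returns: [(3.1799999999999997,)]
Query 2 returns: [(19.08,)]

Reason: AVG vs SUM give different aggregate values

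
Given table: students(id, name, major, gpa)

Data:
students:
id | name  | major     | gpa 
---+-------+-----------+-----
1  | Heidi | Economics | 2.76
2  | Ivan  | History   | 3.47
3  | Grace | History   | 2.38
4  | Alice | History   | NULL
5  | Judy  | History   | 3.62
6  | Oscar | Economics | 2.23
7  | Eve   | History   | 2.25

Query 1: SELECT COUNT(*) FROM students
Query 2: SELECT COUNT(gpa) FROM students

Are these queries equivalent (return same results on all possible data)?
No, not equivalent

Query 1 returns: [(7,)]
Query 2 returns: [(6,)]

Reason: COUNT(*) includes NULLs, COUNT(column) excludes them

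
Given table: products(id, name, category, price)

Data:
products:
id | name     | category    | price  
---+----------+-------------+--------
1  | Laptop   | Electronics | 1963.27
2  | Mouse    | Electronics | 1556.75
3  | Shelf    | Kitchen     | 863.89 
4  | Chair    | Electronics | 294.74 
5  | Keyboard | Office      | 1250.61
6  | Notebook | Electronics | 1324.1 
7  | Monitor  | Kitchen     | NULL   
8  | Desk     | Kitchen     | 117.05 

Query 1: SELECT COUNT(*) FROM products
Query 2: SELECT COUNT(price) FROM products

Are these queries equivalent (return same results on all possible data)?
No, not equivalent

Query 1 returns: [(8,)]
Query 2 returns: [(7,)]

Reason: COUNT(*) includes NULLs, COUNT(column) excludes them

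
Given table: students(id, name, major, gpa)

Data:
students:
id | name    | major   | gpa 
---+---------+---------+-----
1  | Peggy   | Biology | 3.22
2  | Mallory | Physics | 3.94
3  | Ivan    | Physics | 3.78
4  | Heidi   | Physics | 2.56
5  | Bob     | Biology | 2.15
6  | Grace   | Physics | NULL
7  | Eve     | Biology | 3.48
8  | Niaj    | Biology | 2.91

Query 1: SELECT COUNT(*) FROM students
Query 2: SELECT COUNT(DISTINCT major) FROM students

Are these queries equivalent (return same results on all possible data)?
No, not equivalent

Query 1 returns: [(8,)]
Query 2 returns: [(2,)]

Reason: COUNT(*) counts rows, COUNT(DISTINCT major) counts unique majors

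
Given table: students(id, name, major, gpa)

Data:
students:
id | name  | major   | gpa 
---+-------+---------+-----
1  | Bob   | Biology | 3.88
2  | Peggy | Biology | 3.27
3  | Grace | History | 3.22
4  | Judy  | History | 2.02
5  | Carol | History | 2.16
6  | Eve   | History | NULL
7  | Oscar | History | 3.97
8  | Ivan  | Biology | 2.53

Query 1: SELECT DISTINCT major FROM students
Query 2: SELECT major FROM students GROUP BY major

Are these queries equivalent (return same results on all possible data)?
Yes, equivalent

Both queries return: [('Biology',), ('History',)]

Reason: Both get unique majors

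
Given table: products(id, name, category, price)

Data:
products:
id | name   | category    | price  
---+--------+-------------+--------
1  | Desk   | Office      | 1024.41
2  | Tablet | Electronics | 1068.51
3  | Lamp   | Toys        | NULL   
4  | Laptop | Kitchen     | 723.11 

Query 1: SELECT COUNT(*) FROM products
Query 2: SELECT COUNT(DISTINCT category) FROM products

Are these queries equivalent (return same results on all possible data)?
No, not equivalent

Query 1 returns: [(4,)]
Query 2 returns: [(4,)]

Reason: COUNT(*) counts rows, COUNT(DISTINCT category) counts unique categorys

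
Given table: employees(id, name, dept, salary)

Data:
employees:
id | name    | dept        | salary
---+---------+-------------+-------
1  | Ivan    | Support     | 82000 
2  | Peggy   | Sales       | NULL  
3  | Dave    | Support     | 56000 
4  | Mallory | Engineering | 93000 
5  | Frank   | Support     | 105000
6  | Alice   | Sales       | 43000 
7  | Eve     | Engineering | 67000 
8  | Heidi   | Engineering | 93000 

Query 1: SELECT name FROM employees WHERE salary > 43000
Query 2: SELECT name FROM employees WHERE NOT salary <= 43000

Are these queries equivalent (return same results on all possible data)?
Yes, equivalent

Both queries return: [('Dave',), ('Eve',), ('Frank',), ('Heidi',), ('Ivan',), ('Mallory',)]

Reason: Both filter salary > 43000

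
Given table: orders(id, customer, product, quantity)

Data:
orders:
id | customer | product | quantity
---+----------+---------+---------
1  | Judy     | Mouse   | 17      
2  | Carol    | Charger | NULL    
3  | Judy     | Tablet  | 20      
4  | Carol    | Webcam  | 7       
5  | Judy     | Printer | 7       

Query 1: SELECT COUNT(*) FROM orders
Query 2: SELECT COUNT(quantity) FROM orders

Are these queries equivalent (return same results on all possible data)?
No, not equivalent

Query 1 returns: [(5,)]
Query 2 returns: [(4,)]

Reason: COUNT(*) includes NULLs, COUNT(column) excludes them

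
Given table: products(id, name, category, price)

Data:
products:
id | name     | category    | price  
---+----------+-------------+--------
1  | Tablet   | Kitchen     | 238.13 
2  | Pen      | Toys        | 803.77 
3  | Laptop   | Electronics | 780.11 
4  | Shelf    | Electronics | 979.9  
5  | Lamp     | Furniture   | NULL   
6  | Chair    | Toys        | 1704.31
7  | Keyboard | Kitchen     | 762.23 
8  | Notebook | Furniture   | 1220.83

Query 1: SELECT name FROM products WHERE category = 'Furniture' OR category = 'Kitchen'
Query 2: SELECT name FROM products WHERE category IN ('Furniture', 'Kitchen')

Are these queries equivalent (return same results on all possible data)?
Yes, equivalent

Both queries return: [('Keyboard',), ('Lamp',), ('Notebook',), ('Tablet',)]

Reason: OR vs IN are equivalent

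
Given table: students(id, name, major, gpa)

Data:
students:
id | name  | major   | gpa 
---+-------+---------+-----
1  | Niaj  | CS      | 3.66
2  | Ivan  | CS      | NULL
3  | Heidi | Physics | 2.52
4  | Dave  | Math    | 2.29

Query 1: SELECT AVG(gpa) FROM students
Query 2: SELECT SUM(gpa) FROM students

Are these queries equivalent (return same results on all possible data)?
No, not equivalent

Query 1 returns: [(2.8233333333333337,)]
Query 2 returns: [(8.47,)]

Reason: AVG vs SUM give different aggregate values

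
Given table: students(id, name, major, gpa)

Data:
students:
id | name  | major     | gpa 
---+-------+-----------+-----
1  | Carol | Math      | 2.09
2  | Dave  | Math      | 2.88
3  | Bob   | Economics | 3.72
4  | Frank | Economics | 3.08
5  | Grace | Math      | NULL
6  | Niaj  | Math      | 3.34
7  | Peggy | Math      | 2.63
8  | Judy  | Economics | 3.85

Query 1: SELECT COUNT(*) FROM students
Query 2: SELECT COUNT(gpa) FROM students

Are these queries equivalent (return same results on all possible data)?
No, not equivalent

Query 1 returns: [(8,)]
Query 2 returns: [(7,)]

Reason: COUNT(*) includes NULLs, COUNT(column) excludes them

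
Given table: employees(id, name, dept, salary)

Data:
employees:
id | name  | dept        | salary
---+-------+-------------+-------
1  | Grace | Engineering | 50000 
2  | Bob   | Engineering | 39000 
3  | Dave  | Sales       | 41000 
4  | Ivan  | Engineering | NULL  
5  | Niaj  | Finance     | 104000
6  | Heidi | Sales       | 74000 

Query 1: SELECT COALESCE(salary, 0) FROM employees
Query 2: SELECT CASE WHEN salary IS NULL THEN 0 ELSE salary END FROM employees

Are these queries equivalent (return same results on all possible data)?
Yes, equivalent

Both queries return: [(0,), (39000,), (41000,), (50000,), (74000,), (104000,)]

Reason: COALESCE vs CASE for NULL handling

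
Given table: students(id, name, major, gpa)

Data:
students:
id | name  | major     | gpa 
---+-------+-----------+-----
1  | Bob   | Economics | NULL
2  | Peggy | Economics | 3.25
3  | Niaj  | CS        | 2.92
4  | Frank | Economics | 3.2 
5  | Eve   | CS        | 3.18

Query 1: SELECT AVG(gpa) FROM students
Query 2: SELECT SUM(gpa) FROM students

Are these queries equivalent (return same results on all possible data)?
No, not equivalent

Query 1 returns: [(3.1375,)]
Query 2 returns: [(12.55,)]

Reason: AVG vs SUM give different aggregate values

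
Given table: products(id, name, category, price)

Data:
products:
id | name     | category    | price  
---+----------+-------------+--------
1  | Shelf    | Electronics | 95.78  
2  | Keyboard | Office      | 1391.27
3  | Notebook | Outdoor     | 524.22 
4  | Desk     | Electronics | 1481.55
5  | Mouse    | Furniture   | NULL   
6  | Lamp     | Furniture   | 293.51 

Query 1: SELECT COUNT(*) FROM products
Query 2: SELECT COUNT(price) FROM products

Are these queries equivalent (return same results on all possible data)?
No, not equivalent

Query 1 returns: [(6,)]
Query 2 returns: [(5,)]

Reason: COUNT(*) includes NULLs, COUNT(column) excludes them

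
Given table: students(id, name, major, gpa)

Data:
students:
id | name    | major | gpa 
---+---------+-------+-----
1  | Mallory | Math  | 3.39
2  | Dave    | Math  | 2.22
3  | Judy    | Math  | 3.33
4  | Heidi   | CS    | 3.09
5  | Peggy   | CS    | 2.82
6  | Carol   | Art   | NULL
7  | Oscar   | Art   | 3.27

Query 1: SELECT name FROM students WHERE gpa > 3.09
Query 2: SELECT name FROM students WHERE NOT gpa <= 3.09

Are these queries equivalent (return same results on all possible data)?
Yes, equivalent

Both queries return: [('Judy',), ('Mallory',), ('Oscar',)]

Reason: Both filter gpa > 3.09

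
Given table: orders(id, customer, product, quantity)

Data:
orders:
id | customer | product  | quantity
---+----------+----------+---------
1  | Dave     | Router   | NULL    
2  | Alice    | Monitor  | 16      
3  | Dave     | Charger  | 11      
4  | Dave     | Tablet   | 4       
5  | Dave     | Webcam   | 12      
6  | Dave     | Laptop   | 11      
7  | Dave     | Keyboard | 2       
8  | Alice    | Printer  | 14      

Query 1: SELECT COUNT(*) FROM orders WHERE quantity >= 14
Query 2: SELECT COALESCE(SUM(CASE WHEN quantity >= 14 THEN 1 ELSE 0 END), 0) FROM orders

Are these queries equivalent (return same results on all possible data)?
Yes, equivalent

Both queries return: [(2,)]

Reason: COUNT with WHERE vs conditional SUM (COALESCE handles empty-table NULL)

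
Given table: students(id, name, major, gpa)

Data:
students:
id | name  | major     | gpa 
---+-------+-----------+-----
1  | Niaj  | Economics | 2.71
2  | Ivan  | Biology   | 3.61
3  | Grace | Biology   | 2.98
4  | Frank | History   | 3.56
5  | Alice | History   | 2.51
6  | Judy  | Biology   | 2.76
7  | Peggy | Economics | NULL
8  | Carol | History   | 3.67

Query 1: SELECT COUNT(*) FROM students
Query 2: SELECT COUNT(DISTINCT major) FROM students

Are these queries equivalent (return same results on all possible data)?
No, not equivalent

Query 1 returns: [(8,)]
Query 2 returns: [(3,)]

Reason: COUNT(*) counts rows, COUNT(DISTINCT major) counts unique majors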